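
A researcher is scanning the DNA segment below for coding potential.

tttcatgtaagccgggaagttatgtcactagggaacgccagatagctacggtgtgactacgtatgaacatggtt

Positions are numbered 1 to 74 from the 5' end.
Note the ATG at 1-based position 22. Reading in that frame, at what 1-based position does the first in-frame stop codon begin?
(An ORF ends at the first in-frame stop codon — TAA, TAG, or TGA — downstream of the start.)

Codons from position 22: ATG (22–24), TCA (25–27), CTA (28–30), GGG (31–33), AAC (34–36), GCC (37–39), AGA (40–42), TAG (43–45).
TAG is a stop codon; it begins at position 43.

43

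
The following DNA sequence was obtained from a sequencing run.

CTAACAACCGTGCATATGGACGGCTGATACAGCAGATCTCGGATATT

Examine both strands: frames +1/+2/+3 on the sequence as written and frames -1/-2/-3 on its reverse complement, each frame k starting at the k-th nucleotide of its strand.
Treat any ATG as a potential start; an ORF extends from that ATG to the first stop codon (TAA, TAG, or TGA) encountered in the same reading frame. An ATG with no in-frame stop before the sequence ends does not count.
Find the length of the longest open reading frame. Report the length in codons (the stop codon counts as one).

Reverse complement (5'→3'): AATATCCGAGATCTGCTGTATCAGCCGTCCATATGCACGGTTGTTAG
Frame +1: CTA ACA ACC GTG CAT ATG GAC GGC TGA TAC AGC AGA TCT CGG ATA — ATG at 16, stop TGA at 25 → 12 nt.
Frame +2: TAA CAA CCG TGC ATA TGG ACG GCT GAT ACA GCA GAT CTC GGA TAT — no ATG→stop ORF.
Frame +3: AAC AAC CGT GCA TAT GGA CGG CTG ATA CAG CAG ATC TCG GAT ATT — no ATG→stop ORF.
Frame -1: AAT ATC CGA GAT CTG CTG TAT CAG CCG TCC ATA TGC ACG GTT GTT — no ATG→stop ORF.
Frame -2: ATA TCC GAG ATC TGC TGT ATC AGC CGT CCA TAT GCA CGG TTG TTA — no ATG→stop ORF.
Frame -3: TAT CCG AGA TCT GCT GTA TCA GCC GTC CAT ATG CAC GGT TGT TAG — ATG at 33, stop TAG at 45 → 15 nt.
Longest: frame -3, positions 33–47, 15 nt = 5 codons = 4 aa. → 5 codons.

5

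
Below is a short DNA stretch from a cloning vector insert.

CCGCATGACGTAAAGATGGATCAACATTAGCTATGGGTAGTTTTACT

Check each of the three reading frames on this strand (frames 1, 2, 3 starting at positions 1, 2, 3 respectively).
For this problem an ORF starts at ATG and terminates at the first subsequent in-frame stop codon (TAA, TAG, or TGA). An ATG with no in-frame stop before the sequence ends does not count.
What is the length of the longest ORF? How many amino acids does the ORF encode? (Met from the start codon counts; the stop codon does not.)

Frame 1: CCG CAT GAC GTA AAG ATG GAT CAA CAT TAG CTA TGG GTA GTT TTA — ATG at 16, stop TAG at 28 → 15 nt.
Frame 2: CGC ATG ACG TAA AGA TGG ATC AAC ATT AGC TAT GGG TAG TTT TAC — ATG at 5, stop TAA at 11 → 9 nt.
Frame 3: GCA TGA CGT AAA GAT GGA TCA ACA TTA GCT ATG GGT AGT TTT ACT — no ATG→stop ORF.
Longest: frame 1, positions 16–30, 15 nt = 5 codons = 4 aa. → 4 amino acids.

4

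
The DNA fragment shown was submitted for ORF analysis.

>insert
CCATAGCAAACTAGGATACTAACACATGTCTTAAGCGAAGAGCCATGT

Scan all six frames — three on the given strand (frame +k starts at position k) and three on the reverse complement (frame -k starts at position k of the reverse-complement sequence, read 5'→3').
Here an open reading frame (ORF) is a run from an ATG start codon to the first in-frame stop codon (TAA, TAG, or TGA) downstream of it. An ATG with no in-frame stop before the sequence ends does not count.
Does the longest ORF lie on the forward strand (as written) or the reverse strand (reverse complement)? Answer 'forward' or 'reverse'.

Reverse complement (5'→3'): ACATGGCTCTTCGCTTAAGACATGTGTTAGTATCCTAGTTTGCTATGG
Frame +1: CCA TAG CAA ACT AGG ATA CTA ACA CAT GTC TTA AGC GAA GAG CCA TGT — no ATG→stop ORF.
Frame +2: CAT AGC AAA CTA GGA TAC TAA CAC ATG TCT TAA GCG AAG AGC CAT — ATG at 26, stop TAA at 32 → 9 nt.
Frame +3: ATA GCA AAC TAG GAT ACT AAC ACA TGT CTT AAG CGA AGA GCC ATG — no ATG→stop ORF.
Frame -1: ACA TGG CTC TTC GCT TAA GAC ATG TGT TAG TAT CCT AGT TTG CTA TGG — ATG at 22, stop TAG at 28 → 9 nt.
Frame -2: CAT GGC TCT TCG CTT AAG ACA TGT GTT AGT ATC CTA GTT TGC TAT — no ATG→stop ORF.
Frame -3: ATG GCT CTT CGC TTA AGA CAT GTG TTA GTA TCC TAG TTT GCT ATG — ATG at 3, stop TAG at 36 → 36 nt.
Forward-strand max 9 nt; reverse-strand max 36 nt. The reverse strand has the longer ORF.

reverse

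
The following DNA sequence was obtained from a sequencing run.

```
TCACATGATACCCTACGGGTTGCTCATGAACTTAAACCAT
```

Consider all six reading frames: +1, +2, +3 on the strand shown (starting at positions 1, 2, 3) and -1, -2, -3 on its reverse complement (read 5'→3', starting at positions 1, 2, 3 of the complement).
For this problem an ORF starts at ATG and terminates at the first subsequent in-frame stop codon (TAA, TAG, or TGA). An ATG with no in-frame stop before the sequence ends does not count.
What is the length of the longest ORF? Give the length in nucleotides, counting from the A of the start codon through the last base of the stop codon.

Reverse complement (5'→3'): ATGGTTTAAGTTCATGAGCAACCCGTAGGGTATCATGTGA
Frame +1: TCA CAT GAT ACC CTA CGG GTT GCT CAT GAA CTT AAA CCA — no ATG→stop ORF.
Frame +2: CAC ATG ATA CCC TAC GGG TTG CTC ATG AAC TTA AAC CAT — no ATG→stop ORF.
Frame +3: ACA TGA TAC CCT ACG GGT TGC TCA TGA ACT TAA ACC — no ATG→stop ORF.
Frame -1: ATG GTT TAA GTT CAT GAG CAA CCC GTA GGG TAT CAT GTG — ATG at 1, stop TAA at 7 → 9 nt.
Frame -2: TGG TTT AAG TTC ATG AGC AAC CCG TAG GGT ATC ATG TGA — ATG at 14, stop TAG at 26 → 15 nt; ATG at 35, stop TGA at 38 → 6 nt.
Frame -3: GGT TTA AGT TCA TGA GCA ACC CGT AGG GTA TCA TGT — no ATG→stop ORF.
Longest: frame -2, positions 14–28, 15 nt = 5 codons = 4 aa. → 15 nucleotides.

15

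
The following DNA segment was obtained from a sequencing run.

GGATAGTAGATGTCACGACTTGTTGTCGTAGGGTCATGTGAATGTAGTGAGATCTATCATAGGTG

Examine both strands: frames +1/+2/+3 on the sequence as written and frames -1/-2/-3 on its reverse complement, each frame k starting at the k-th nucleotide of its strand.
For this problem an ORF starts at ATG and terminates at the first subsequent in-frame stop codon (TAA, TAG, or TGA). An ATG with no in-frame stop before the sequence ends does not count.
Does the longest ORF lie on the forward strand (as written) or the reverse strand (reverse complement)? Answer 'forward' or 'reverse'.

Reverse complement (5'→3'): CACCTATGATAGATCTCACTACATTCACATGACCCTACGACAACAAGTCGTGACATCTACTATCC
Frame +1: GGA TAG TAG ATG TCA CGA CTT GTT GTC GTA GGG TCA TGT GAA TGT AGT GAG ATC TAT CAT AGG — no ATG→stop ORF.
Frame +2: GAT AGT AGA TGT CAC GAC TTG TTG TCG TAG GGT CAT GTG AAT GTA GTG AGA TCT ATC ATA GGT — no ATG→stop ORF.
Frame +3: ATA GTA GAT GTC ACG ACT TGT TGT CGT AGG GTC ATG TGA ATG TAG TGA GAT CTA TCA TAG GTG — ATG at 36, stop TGA at 39 → 6 nt; ATG at 42, stop TAG at 45 → 6 nt.
Frame -1: CAC CTA TGA TAG ATC TCA CTA CAT TCA CAT GAC CCT ACG ACA ACA AGT CGT GAC ATC TAC TAT — no ATG→stop ORF.
Frame -2: ACC TAT GAT AGA TCT CAC TAC ATT CAC ATG ACC CTA CGA CAA CAA GTC GTG ACA TCT ACT ATC — no ATG→stop ORF.
Frame -3: CCT ATG ATA GAT CTC ACT ACA TTC ACA TGA CCC TAC GAC AAC AAG TCG TGA CAT CTA CTA TCC — ATG at 6, stop TGA at 30 → 27 nt.
Forward-strand max 6 nt; reverse-strand max 27 nt. The reverse strand has the longer ORF.

reverse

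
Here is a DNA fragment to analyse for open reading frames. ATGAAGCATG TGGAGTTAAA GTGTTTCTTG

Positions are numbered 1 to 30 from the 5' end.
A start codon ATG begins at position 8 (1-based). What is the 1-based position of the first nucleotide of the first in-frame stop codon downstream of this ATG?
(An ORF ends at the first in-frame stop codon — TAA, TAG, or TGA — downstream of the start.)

17

Codons from position 8: ATG (8–10), TGG (11–13), AGT (14–16), TAA (17–19).
TAA is a stop codon; it begins at position 17.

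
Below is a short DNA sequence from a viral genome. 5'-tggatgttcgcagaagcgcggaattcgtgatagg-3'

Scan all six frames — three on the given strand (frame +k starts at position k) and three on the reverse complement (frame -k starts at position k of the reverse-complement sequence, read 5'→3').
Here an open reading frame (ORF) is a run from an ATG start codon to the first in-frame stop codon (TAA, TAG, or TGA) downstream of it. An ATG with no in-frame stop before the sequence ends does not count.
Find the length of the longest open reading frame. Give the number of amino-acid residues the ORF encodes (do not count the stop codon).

Reverse complement (5'→3'): CCTATCACGAATTCCGCGCTTCTGCGAACATCCA
Frame +1: TGG ATG TTC GCA GAA GCG CGG AAT TCG TGA TAG — ATG at 4, stop TGA at 28 → 27 nt.
Frame +2: GGA TGT TCG CAG AAG CGC GGA ATT CGT GAT AGG — no ATG→stop ORF.
Frame +3: GAT GTT CGC AGA AGC GCG GAA TTC GTG ATA — no ATG→stop ORF.
Frame -1: CCT ATC ACG AAT TCC GCG CTT CTG CGA ACA TCC — no ATG→stop ORF.
Frame -2: CTA TCA CGA ATT CCG CGC TTC TGC GAA CAT CCA — no ATG→stop ORF.
Frame -3: TAT CAC GAA TTC CGC GCT TCT GCG AAC ATC — no ATG→stop ORF.
Longest: frame +1, positions 4–30, 27 nt = 9 codons = 8 aa. → 8 amino acids.

8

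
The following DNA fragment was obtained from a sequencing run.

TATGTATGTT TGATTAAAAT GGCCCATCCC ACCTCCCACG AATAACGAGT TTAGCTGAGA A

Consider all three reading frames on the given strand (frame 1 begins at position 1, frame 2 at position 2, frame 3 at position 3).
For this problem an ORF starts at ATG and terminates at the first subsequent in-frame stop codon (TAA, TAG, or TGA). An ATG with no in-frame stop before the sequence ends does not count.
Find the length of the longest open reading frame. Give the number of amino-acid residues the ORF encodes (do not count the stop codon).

8

Frame 1: TAT GTA TGT TTG ATT AAA ATG GCC CAT CCC ACC TCC CAC GAA TAA CGA GTT TAG CTG AGA — ATG at 19, stop TAA at 43 → 27 nt.
Frame 2: ATG TAT GTT TGA TTA AAA TGG CCC ATC CCA CCT CCC ACG AAT AAC GAG TTT AGC TGA GAA — ATG at 2, stop TGA at 11 → 12 nt.
Frame 3: TGT ATG TTT GAT TAA AAT GGC CCA TCC CAC CTC CCA CGA ATA ACG AGT TTA GCT GAG — ATG at 6, stop TAA at 15 → 12 nt.
Longest: frame 1, positions 19–45, 27 nt = 9 codons = 8 aa. → 8 amino acids.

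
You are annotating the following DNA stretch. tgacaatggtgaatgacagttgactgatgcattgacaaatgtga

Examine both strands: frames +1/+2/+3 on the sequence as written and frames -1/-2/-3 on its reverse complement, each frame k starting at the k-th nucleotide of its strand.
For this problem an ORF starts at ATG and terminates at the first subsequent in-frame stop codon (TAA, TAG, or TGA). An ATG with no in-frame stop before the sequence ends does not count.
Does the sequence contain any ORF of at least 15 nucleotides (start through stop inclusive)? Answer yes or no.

yes

Reverse complement (5'→3'): TCACATTTGTCAATGCATCAGTCAACTGTCATTCACCATTGTCA
Frame +1: TGA CAA TGG TGA ATG ACA GTT GAC TGA TGC ATT GAC AAA TGT — ATG at 13, stop TGA at 25 → 15 nt.
Frame +2: GAC AAT GGT GAA TGA CAG TTG ACT GAT GCA TTG ACA AAT GTG — no ATG→stop ORF.
Frame +3: ACA ATG GTG AAT GAC AGT TGA CTG ATG CAT TGA CAA ATG TGA — ATG at 6, stop TGA at 21 → 18 nt; ATG at 27, stop TGA at 33 → 9 nt; ATG at 39, stop TGA at 42 → 6 nt.
Frame -1: TCA CAT TTG TCA ATG CAT CAG TCA ACT GTC ATT CAC CAT TGT — no ATG→stop ORF.
Frame -2: CAC ATT TGT CAA TGC ATC AGT CAA CTG TCA TTC ACC ATT GTC — no ATG→stop ORF.
Frame -3: ACA TTT GTC AAT GCA TCA GTC AAC TGT CAT TCA CCA TTG TCA — no ATG→stop ORF.
Frame +1 has an ORF of 15 nucleotides (positions 13–27) ≥ 15, so yes.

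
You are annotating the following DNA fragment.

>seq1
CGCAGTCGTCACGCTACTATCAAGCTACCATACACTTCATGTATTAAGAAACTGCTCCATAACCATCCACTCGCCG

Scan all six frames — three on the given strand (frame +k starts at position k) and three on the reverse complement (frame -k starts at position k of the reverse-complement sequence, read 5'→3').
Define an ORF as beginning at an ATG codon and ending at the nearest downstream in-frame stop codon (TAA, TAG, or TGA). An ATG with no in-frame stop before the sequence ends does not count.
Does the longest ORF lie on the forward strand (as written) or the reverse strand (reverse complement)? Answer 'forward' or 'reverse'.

reverse

Reverse complement (5'→3'): CGGCGAGTGGATGGTTATGGAGCAGTTTCTTAATACATGAAGTGTATGGTAGCTTGATAGTAGCGTGACGACTGCG
Frame +1: CGC AGT CGT CAC GCT ACT ATC AAG CTA CCA TAC ACT TCA TGT ATT AAG AAA CTG CTC CAT AAC CAT CCA CTC GCC — no ATG→stop ORF.
Frame +2: GCA GTC GTC ACG CTA CTA TCA AGC TAC CAT ACA CTT CAT GTA TTA AGA AAC TGC TCC ATA ACC ATC CAC TCG CCG — no ATG→stop ORF.
Frame +3: CAG TCG TCA CGC TAC TAT CAA GCT ACC ATA CAC TTC ATG TAT TAA GAA ACT GCT CCA TAA CCA TCC ACT CGC — ATG at 39, stop TAA at 45 → 9 nt.
Frame -1: CGG CGA GTG GAT GGT TAT GGA GCA GTT TCT TAA TAC ATG AAG TGT ATG GTA GCT TGA TAG TAG CGT GAC GAC TGC — ATG at 37, stop TGA at 55 → 21 nt; ATG at 46, stop TGA at 55 → 12 nt.
Frame -2: GGC GAG TGG ATG GTT ATG GAG CAG TTT CTT AAT ACA TGA AGT GTA TGG TAG CTT GAT AGT AGC GTG ACG ACT GCG — ATG at 11, stop TGA at 38 → 30 nt; ATG at 17, stop TGA at 38 → 24 nt.
Frame -3: GCG AGT GGA TGG TTA TGG AGC AGT TTC TTA ATA CAT GAA GTG TAT GGT AGC TTG ATA GTA GCG TGA CGA CTG — no ATG→stop ORF.
Forward-strand max 9 nt; reverse-strand max 30 nt. The reverse strand has the longer ORF.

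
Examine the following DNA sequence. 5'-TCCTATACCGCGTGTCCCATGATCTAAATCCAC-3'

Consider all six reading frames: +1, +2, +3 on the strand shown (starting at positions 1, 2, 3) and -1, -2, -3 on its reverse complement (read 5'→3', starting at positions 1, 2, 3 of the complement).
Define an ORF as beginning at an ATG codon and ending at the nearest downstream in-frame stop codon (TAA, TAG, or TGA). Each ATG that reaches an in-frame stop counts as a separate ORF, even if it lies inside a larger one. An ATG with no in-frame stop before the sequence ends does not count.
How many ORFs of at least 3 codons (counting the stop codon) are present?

Reverse complement (5'→3'): GTGGATTTAGATCATGGGACACGCGGTATAGGA
Frame +1: TCC TAT ACC GCG TGT CCC ATG ATC TAA ATC CAC — ATG at 19, stop TAA at 25 → 9 nt.
Frame +2: CCT ATA CCG CGT GTC CCA TGA TCT AAA TCC — no ATG→stop ORF.
Frame +3: CTA TAC CGC GTG TCC CAT GAT CTA AAT CCA — no ATG→stop ORF.
Frame -1: GTG GAT TTA GAT CAT GGG ACA CGC GGT ATA GGA — no ATG→stop ORF.
Frame -2: TGG ATT TAG ATC ATG GGA CAC GCG GTA TAG — ATG at 14, stop TAG at 29 → 18 nt.
Frame -3: GGA TTT AGA TCA TGG GAC ACG CGG TAT AGG — no ATG→stop ORF.
ORFs ≥ 3 codons: frame +1 19–27 (3 codons), frame -2 14–31 (6 codons). Count = 2.

2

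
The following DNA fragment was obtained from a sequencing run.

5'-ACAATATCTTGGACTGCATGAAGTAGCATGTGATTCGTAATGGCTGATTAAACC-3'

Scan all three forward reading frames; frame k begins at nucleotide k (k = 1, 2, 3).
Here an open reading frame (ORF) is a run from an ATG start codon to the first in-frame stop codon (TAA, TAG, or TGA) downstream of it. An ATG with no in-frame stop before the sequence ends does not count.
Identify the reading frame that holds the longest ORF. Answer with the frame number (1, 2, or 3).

Frame 1: ACA ATA TCT TGG ACT GCA TGA AGT AGC ATG TGA TTC GTA ATG GCT GAT TAA ACC — ATG at 28, stop TGA at 31 → 6 nt; ATG at 40, stop TAA at 49 → 12 nt.
Frame 2: CAA TAT CTT GGA CTG CAT GAA GTA GCA TGT GAT TCG TAA TGG CTG ATT AAA — no ATG→stop ORF.
Frame 3: AAT ATC TTG GAC TGC ATG AAG TAG CAT GTG ATT CGT AAT GGC TGA TTA AAC — ATG at 18, stop TAG at 24 → 9 nt.
Longest ORF is 12 nt in frame 1 (positions 40–51).

1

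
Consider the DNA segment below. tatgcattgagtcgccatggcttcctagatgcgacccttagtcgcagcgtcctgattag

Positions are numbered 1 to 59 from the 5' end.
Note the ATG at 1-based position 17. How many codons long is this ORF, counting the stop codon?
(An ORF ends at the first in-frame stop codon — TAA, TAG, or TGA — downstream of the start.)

Codons from position 17: ATG (17–19), GCT (20–22), TCC (23–25), TAG (26–28).
TAG is the first in-frame stop; that's 4 codons including the stop.

4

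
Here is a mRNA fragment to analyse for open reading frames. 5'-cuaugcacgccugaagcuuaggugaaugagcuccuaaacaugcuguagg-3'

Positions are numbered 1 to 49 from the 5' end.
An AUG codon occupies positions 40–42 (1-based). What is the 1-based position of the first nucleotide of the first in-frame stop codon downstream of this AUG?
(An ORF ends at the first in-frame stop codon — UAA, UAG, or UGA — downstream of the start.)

46

Codons from position 40: AUG (40–42), CUG (43–45), UAG (46–48).
UAG is a stop codon; it begins at position 46.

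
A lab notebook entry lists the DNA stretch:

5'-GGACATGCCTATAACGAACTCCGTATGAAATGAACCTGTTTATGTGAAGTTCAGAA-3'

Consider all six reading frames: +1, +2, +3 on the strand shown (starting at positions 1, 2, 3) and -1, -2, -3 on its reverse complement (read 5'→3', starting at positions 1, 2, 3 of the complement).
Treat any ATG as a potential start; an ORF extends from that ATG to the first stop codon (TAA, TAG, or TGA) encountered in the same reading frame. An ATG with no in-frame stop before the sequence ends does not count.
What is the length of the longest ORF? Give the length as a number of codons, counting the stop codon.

8

Reverse complement (5'→3'): TTCTGAACTTCACATAAACAGGTTCATTTCATACGGAGTTCGTTATAGGCATGTCC
Frame +1: GGA CAT GCC TAT AAC GAA CTC CGT ATG AAA TGA ACC TGT TTA TGT GAA GTT CAG — ATG at 25, stop TGA at 31 → 9 nt.
Frame +2: GAC ATG CCT ATA ACG AAC TCC GTA TGA AAT GAA CCT GTT TAT GTG AAG TTC AGA — ATG at 5, stop TGA at 26 → 24 nt.
Frame +3: ACA TGC CTA TAA CGA ACT CCG TAT GAA ATG AAC CTG TTT ATG TGA AGT TCA GAA — ATG at 30, stop TGA at 45 → 18 nt; ATG at 42, stop TGA at 45 → 6 nt.
Frame -1: TTC TGA ACT TCA CAT AAA CAG GTT CAT TTC ATA CGG AGT TCG TTA TAG GCA TGT — no ATG→stop ORF.
Frame -2: TCT GAA CTT CAC ATA AAC AGG TTC ATT TCA TAC GGA GTT CGT TAT AGG CAT GTC — no ATG→stop ORF.
Frame -3: CTG AAC TTC ACA TAA ACA GGT TCA TTT CAT ACG GAG TTC GTT ATA GGC ATG TCC — no ATG→stop ORF.
Longest: frame +2, positions 5–28, 24 nt = 8 codons = 7 aa. → 8 codons.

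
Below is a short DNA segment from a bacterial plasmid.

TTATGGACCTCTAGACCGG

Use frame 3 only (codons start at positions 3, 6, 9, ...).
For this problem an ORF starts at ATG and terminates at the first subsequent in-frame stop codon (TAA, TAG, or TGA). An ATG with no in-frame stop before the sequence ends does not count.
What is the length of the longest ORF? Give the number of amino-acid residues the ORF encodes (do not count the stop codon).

Frame 3: ATG GAC CTC TAG ACC — ATG at 3, stop TAG at 12 → 12 nt.
Longest: frame 3, positions 3–14, 12 nt = 4 codons = 3 aa. → 3 amino acids.

3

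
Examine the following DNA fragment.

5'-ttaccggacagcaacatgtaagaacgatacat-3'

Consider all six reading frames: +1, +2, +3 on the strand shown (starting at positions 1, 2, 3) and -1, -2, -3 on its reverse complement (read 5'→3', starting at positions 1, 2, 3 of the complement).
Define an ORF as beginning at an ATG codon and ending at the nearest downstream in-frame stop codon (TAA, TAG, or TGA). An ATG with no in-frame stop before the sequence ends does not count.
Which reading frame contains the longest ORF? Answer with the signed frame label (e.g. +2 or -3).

Reverse complement (5'→3'): ATGTATCGTTCTTACATGTTGCTGTCCGGTAA
Frame +1: TTA CCG GAC AGC AAC ATG TAA GAA CGA TAC — ATG at 16, stop TAA at 19 → 6 nt.
Frame +2: TAC CGG ACA GCA ACA TGT AAG AAC GAT ACA — no ATG→stop ORF.
Frame +3: ACC GGA CAG CAA CAT GTA AGA ACG ATA CAT — no ATG→stop ORF.
Frame -1: ATG TAT CGT TCT TAC ATG TTG CTG TCC GGT — no ATG→stop ORF.
Frame -2: TGT ATC GTT CTT ACA TGT TGC TGT CCG GTA — no ATG→stop ORF.
Frame -3: GTA TCG TTC TTA CAT GTT GCT GTC CGG TAA — no ATG→stop ORF.
Longest ORF is 6 nt in frame +1 (positions 16–21).

+1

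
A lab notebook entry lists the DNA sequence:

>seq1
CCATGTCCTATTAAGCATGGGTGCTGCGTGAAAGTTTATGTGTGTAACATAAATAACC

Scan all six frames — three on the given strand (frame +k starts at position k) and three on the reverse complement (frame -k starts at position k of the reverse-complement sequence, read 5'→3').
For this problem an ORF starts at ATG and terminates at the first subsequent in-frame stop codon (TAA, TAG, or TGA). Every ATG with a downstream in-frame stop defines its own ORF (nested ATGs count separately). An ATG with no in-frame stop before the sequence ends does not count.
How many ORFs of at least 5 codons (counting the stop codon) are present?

Reverse complement (5'→3'): GGTTATTTATGTTACACACATAAACTTTCACGCAGCACCCATGCTTAATAGGACATGG
Frame +1: CCA TGT CCT ATT AAG CAT GGG TGC TGC GTG AAA GTT TAT GTG TGT AAC ATA AAT AAC — no ATG→stop ORF.
Frame +2: CAT GTC CTA TTA AGC ATG GGT GCT GCG TGA AAG TTT ATG TGT GTA ACA TAA ATA ACC — ATG at 17, stop TGA at 29 → 15 nt; ATG at 38, stop TAA at 50 → 15 nt.
Frame +3: ATG TCC TAT TAA GCA TGG GTG CTG CGT GAA AGT TTA TGT GTG TAA CAT AAA TAA — ATG at 3, stop TAA at 12 → 12 nt.
Frame -1: GGT TAT TTA TGT TAC ACA CAT AAA CTT TCA CGC AGC ACC CAT GCT TAA TAG GAC ATG — no ATG→stop ORF.
Frame -2: GTT ATT TAT GTT ACA CAC ATA AAC TTT CAC GCA GCA CCC ATG CTT AAT AGG ACA TGG — no ATG→stop ORF.
Frame -3: TTA TTT ATG TTA CAC ACA TAA ACT TTC ACG CAG CAC CCA TGC TTA ATA GGA CAT — ATG at 9, stop TAA at 21 → 15 nt.
ORFs ≥ 5 codons: frame +2 17–31 (5 codons), frame +2 38–52 (5 codons), frame -3 9–23 (5 codons). Count = 3.

3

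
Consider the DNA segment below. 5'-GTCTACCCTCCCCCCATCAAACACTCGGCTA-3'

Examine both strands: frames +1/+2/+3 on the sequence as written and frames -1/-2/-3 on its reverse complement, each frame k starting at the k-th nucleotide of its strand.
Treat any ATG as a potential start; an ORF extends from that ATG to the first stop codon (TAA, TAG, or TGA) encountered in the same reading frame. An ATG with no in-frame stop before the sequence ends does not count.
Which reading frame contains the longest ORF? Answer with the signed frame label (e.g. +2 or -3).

-3

Reverse complement (5'→3'): TAGCCGAGTGTTTGATGGGGGGAGGGTAGAC
Frame +1: GTC TAC CCT CCC CCC ATC AAA CAC TCG GCT — no ATG→stop ORF.
Frame +2: TCT ACC CTC CCC CCA TCA AAC ACT CGG CTA — no ATG→stop ORF.
Frame +3: CTA CCC TCC CCC CAT CAA ACA CTC GGC — no ATG→stop ORF.
Frame -1: TAG CCG AGT GTT TGA TGG GGG GAG GGT AGA — no ATG→stop ORF.
Frame -2: AGC CGA GTG TTT GAT GGG GGG AGG GTA GAC — no ATG→stop ORF.
Frame -3: GCC GAG TGT TTG ATG GGG GGA GGG TAG — ATG at 15, stop TAG at 27 → 15 nt.
Longest ORF is 15 nt in frame -3 (positions 15–29).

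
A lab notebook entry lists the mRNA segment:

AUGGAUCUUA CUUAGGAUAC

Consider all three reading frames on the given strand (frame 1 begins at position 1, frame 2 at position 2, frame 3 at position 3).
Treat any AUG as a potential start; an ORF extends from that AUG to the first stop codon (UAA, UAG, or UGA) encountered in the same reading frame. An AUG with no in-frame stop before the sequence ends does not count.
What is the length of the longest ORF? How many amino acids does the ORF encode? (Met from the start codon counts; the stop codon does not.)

Frame 1: AUG GAU CUU ACU UAG GAU — AUG at 1, stop UAG at 13 → 15 nt.
Frame 2: UGG AUC UUA CUU AGG AUA — no AUG→stop ORF.
Frame 3: GGA UCU UAC UUA GGA UAC — no AUG→stop ORF.
Longest: frame 1, positions 1–15, 15 nt = 5 codons = 4 aa. → 4 amino acids.

4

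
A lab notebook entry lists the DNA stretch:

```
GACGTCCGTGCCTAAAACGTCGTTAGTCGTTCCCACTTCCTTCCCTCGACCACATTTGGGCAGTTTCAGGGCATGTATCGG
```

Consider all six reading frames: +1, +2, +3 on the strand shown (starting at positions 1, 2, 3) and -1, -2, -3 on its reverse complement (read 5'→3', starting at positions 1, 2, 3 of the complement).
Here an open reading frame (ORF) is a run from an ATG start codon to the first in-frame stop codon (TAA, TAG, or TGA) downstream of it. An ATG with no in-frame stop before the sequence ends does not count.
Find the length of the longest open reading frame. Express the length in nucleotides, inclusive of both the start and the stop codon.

Reverse complement (5'→3'): CCGATACATGCCCTGAAACTGCCCAAATGTGGTCGAGGGAAGGAAGTGGGAACGACTAACGACGTTTTAGGCACGGACGTC
Frame +1: GAC GTC CGT GCC TAA AAC GTC GTT AGT CGT TCC CAC TTC CTT CCC TCG ACC ACA TTT GGG CAG TTT CAG GGC ATG TAT CGG — no ATG→stop ORF.
Frame +2: ACG TCC GTG CCT AAA ACG TCG TTA GTC GTT CCC ACT TCC TTC CCT CGA CCA CAT TTG GGC AGT TTC AGG GCA TGT ATC — no ATG→stop ORF.
Frame +3: CGT CCG TGC CTA AAA CGT CGT TAG TCG TTC CCA CTT CCT TCC CTC GAC CAC ATT TGG GCA GTT TCA GGG CAT GTA TCG — no ATG→stop ORF.
Frame -1: CCG ATA CAT GCC CTG AAA CTG CCC AAA TGT GGT CGA GGG AAG GAA GTG GGA ACG ACT AAC GAC GTT TTA GGC ACG GAC GTC — no ATG→stop ORF.
Frame -2: CGA TAC ATG CCC TGA AAC TGC CCA AAT GTG GTC GAG GGA AGG AAG TGG GAA CGA CTA ACG ACG TTT TAG GCA CGG ACG — ATG at 8, stop TGA at 14 → 9 nt.
Frame -3: GAT ACA TGC CCT GAA ACT GCC CAA ATG TGG TCG AGG GAA GGA AGT GGG AAC GAC TAA CGA CGT TTT AGG CAC GGA CGT — ATG at 27, stop TAA at 57 → 33 nt.
Longest: frame -3, positions 27–59, 33 nt = 11 codons = 10 aa. → 33 nucleotides.

33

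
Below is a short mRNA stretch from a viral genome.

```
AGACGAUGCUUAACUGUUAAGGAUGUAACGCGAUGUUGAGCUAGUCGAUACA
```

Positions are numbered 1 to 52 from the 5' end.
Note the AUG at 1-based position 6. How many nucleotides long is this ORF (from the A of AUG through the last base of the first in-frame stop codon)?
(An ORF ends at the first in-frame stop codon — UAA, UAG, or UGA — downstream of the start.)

15

Codons from position 6: AUG (6–8), CUU (9–11), AAC (12–14), UGU (15–17), UAA (18–20).
UAA is the first in-frame stop; ORF spans 6–20, 15 nucleotides.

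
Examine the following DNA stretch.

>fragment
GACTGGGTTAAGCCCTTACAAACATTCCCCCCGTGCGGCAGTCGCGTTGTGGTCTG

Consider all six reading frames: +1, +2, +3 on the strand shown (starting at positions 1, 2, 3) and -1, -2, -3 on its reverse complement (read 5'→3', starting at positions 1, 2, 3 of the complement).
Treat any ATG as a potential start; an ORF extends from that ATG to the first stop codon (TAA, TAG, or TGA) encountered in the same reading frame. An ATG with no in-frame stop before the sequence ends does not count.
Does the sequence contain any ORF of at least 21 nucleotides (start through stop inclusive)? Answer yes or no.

Reverse complement (5'→3'): CAGACCACAACGCGACTGCCGCACGGGGGGAATGTTTGTAAGGGCTTAACCCAGTC
Frame +1: GAC TGG GTT AAG CCC TTA CAA ACA TTC CCC CCG TGC GGC AGT CGC GTT GTG GTC — no ATG→stop ORF.
Frame +2: ACT GGG TTA AGC CCT TAC AAA CAT TCC CCC CGT GCG GCA GTC GCG TTG TGG TCT — no ATG→stop ORF.
Frame +3: CTG GGT TAA GCC CTT ACA AAC ATT CCC CCC GTG CGG CAG TCG CGT TGT GGT CTG — no ATG→stop ORF.
Frame -1: CAG ACC ACA ACG CGA CTG CCG CAC GGG GGG AAT GTT TGT AAG GGC TTA ACC CAG — no ATG→stop ORF.
Frame -2: AGA CCA CAA CGC GAC TGC CGC ACG GGG GGA ATG TTT GTA AGG GCT TAA CCC AGT — ATG at 32, stop TAA at 47 → 18 nt.
Frame -3: GAC CAC AAC GCG ACT GCC GCA CGG GGG GAA TGT TTG TAA GGG CTT AAC CCA GTC — no ATG→stop ORF.
Largest ORF found is 18 nucleotides < 21, so no.

no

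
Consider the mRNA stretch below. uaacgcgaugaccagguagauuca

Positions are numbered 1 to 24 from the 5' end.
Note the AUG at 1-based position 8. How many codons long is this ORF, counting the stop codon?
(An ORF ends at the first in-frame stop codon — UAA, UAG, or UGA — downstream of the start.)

Codons from position 8: AUG (8–10), ACC (11–13), AGG (14–16), UAG (17–19).
UAG is the first in-frame stop; that's 4 codons including the stop.

4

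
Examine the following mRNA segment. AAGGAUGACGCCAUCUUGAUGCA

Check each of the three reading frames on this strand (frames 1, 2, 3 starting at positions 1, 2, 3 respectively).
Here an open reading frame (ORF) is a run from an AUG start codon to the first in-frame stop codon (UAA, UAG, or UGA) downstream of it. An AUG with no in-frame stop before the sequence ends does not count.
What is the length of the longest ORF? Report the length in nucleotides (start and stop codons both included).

Frame 1: AAG GAU GAC GCC AUC UUG AUG — no AUG→stop ORF.
Frame 2: AGG AUG ACG CCA UCU UGA UGC — AUG at 5, stop UGA at 17 → 15 nt.
Frame 3: GGA UGA CGC CAU CUU GAU GCA — no AUG→stop ORF.
Longest: frame 2, positions 5–19, 15 nt = 5 codons = 4 aa. → 15 nucleotides.

15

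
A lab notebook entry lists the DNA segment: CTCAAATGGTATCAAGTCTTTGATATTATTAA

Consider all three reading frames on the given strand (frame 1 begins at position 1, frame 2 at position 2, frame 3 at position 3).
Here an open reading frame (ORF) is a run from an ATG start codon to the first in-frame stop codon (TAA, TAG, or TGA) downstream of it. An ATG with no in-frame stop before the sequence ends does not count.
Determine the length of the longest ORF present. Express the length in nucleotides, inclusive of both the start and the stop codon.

18

Frame 1: CTC AAA TGG TAT CAA GTC TTT GAT ATT ATT — no ATG→stop ORF.
Frame 2: TCA AAT GGT ATC AAG TCT TTG ATA TTA TTA — no ATG→stop ORF.
Frame 3: CAA ATG GTA TCA AGT CTT TGA TAT TAT TAA — ATG at 6, stop TGA at 21 → 18 nt.
Longest: frame 3, positions 6–23, 18 nt = 6 codons = 5 aa. → 18 nucleotides.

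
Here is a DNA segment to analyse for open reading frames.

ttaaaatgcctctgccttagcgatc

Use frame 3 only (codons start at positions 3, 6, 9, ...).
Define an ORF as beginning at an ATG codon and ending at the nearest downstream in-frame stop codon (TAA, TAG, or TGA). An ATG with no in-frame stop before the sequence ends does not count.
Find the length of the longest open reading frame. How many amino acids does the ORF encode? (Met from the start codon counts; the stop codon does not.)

4

Frame 3: AAA ATG CCT CTG CCT TAG CGA — ATG at 6, stop TAG at 18 → 15 nt.
Longest: frame 3, positions 6–20, 15 nt = 5 codons = 4 aa. → 4 amino acids.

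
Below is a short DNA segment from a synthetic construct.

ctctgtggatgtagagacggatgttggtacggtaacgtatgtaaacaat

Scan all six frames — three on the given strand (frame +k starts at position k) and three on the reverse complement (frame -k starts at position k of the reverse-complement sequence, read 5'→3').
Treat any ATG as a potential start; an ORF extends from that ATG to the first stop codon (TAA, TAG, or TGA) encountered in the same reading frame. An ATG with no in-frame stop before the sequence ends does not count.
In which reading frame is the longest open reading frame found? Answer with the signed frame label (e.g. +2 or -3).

+3

Reverse complement (5'→3'): ATTGTTTACATACGTTACCGTACCAACATCCGTCTCTACATCCACAGAG
Frame +1: CTC TGT GGA TGT AGA GAC GGA TGT TGG TAC GGT AAC GTA TGT AAA CAA — no ATG→stop ORF.
Frame +2: TCT GTG GAT GTA GAG ACG GAT GTT GGT ACG GTA ACG TAT GTA AAC AAT — no ATG→stop ORF.
Frame +3: CTG TGG ATG TAG AGA CGG ATG TTG GTA CGG TAA CGT ATG TAA ACA — ATG at 9, stop TAG at 12 → 6 nt; ATG at 21, stop TAA at 33 → 15 nt; ATG at 39, stop TAA at 42 → 6 nt.
Frame -1: ATT GTT TAC ATA CGT TAC CGT ACC AAC ATC CGT CTC TAC ATC CAC AGA — no ATG→stop ORF.
Frame -2: TTG TTT ACA TAC GTT ACC GTA CCA ACA TCC GTC TCT ACA TCC ACA GAG — no ATG→stop ORF.
Frame -3: TGT TTA CAT ACG TTA CCG TAC CAA CAT CCG TCT CTA CAT CCA CAG — no ATG→stop ORF.
Longest ORF is 15 nt in frame +3 (positions 21–35).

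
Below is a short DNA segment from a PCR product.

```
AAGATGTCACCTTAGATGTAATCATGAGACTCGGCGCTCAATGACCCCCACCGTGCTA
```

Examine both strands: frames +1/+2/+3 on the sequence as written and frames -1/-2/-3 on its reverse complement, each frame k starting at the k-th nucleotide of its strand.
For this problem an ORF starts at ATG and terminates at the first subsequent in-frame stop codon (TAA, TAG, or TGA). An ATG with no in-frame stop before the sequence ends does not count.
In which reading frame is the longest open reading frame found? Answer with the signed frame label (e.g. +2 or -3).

+3

Reverse complement (5'→3'): TAGCACGGTGGGGGTCATTGAGCGCCGAGTCTCATGATTACATCTAAGGTGACATCTT
Frame +1: AAG ATG TCA CCT TAG ATG TAA TCA TGA GAC TCG GCG CTC AAT GAC CCC CAC CGT GCT — ATG at 4, stop TAG at 13 → 12 nt; ATG at 16, stop TAA at 19 → 6 nt.
Frame +2: AGA TGT CAC CTT AGA TGT AAT CAT GAG ACT CGG CGC TCA ATG ACC CCC ACC GTG CTA — no ATG→stop ORF.
Frame +3: GAT GTC ACC TTA GAT GTA ATC ATG AGA CTC GGC GCT CAA TGA CCC CCA CCG TGC — ATG at 24, stop TGA at 42 → 21 nt.
Frame -1: TAG CAC GGT GGG GGT CAT TGA GCG CCG AGT CTC ATG ATT ACA TCT AAG GTG ACA TCT — no ATG→stop ORF.
Frame -2: AGC ACG GTG GGG GTC ATT GAG CGC CGA GTC TCA TGA TTA CAT CTA AGG TGA CAT CTT — no ATG→stop ORF.
Frame -3: GCA CGG TGG GGG TCA TTG AGC GCC GAG TCT CAT GAT TAC ATC TAA GGT GAC ATC — no ATG→stop ORF.
Longest ORF is 21 nt in frame +3 (positions 24–44).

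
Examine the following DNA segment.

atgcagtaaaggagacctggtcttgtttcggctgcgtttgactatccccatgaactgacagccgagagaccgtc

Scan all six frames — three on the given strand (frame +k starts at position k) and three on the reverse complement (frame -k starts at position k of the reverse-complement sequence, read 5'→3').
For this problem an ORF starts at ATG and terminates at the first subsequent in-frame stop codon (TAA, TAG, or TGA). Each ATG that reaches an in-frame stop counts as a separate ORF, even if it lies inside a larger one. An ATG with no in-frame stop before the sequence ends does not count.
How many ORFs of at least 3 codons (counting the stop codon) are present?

Reverse complement (5'→3'): GACGGTCTCTCGGCTGTCAGTTCATGGGGATAGTCAAACGCAGCCGAAACAAGACCAGGTCTCCTTTACTGCAT
Frame +1: ATG CAG TAA AGG AGA CCT GGT CTT GTT TCG GCT GCG TTT GAC TAT CCC CAT GAA CTG ACA GCC GAG AGA CCG — ATG at 1, stop TAA at 7 → 9 nt.
Frame +2: TGC AGT AAA GGA GAC CTG GTC TTG TTT CGG CTG CGT TTG ACT ATC CCC ATG AAC TGA CAG CCG AGA GAC CGT — ATG at 50, stop TGA at 56 → 9 nt.
Frame +3: GCA GTA AAG GAG ACC TGG TCT TGT TTC GGC TGC GTT TGA CTA TCC CCA TGA ACT GAC AGC CGA GAG ACC GTC — no ATG→stop ORF.
Frame -1: GAC GGT CTC TCG GCT GTC AGT TCA TGG GGA TAG TCA AAC GCA GCC GAA ACA AGA CCA GGT CTC CTT TAC TGC — no ATG→stop ORF.
Frame -2: ACG GTC TCT CGG CTG TCA GTT CAT GGG GAT AGT CAA ACG CAG CCG AAA CAA GAC CAG GTC TCC TTT ACT GCA — no ATG→stop ORF.
Frame -3: CGG TCT CTC GGC TGT CAG TTC ATG GGG ATA GTC AAA CGC AGC CGA AAC AAG ACC AGG TCT CCT TTA CTG CAT — no ATG→stop ORF.
ORFs ≥ 3 codons: frame +1 1–9 (3 codons), frame +2 50–58 (3 codons). Count = 2.

2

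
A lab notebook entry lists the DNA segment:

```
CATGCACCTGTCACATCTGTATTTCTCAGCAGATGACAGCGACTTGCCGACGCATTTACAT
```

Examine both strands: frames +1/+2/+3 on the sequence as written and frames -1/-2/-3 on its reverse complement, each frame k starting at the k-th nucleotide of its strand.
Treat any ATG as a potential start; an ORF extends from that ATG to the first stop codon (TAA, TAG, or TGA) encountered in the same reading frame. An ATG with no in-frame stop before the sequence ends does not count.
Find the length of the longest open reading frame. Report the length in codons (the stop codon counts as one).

Reverse complement (5'→3'): ATGTAAATGCGTCGGCAAGTCGCTGTCATCTGCTGAGAAATACAGATGTGACAGGTGCATG
Frame +1: CAT GCA CCT GTC ACA TCT GTA TTT CTC AGC AGA TGA CAG CGA CTT GCC GAC GCA TTT ACA — no ATG→stop ORF.
Frame +2: ATG CAC CTG TCA CAT CTG TAT TTC TCA GCA GAT GAC AGC GAC TTG CCG ACG CAT TTA CAT — no ATG→stop ORF.
Frame +3: TGC ACC TGT CAC ATC TGT ATT TCT CAG CAG ATG ACA GCG ACT TGC CGA CGC ATT TAC — no ATG→stop ORF.
Frame -1: ATG TAA ATG CGT CGG CAA GTC GCT GTC ATC TGC TGA GAA ATA CAG ATG TGA CAG GTG CAT — ATG at 1, stop TAA at 4 → 6 nt; ATG at 7, stop TGA at 34 → 30 nt; ATG at 46, stop TGA at 49 → 6 nt.
Frame -2: TGT AAA TGC GTC GGC AAG TCG CTG TCA TCT GCT GAG AAA TAC AGA TGT GAC AGG TGC ATG — no ATG→stop ORF.
Frame -3: GTA AAT GCG TCG GCA AGT CGC TGT CAT CTG CTG AGA AAT ACA GAT GTG ACA GGT GCA — no ATG→stop ORF.
Longest: frame -1, positions 7–36, 30 nt = 10 codons = 9 aa. → 10 codons.

10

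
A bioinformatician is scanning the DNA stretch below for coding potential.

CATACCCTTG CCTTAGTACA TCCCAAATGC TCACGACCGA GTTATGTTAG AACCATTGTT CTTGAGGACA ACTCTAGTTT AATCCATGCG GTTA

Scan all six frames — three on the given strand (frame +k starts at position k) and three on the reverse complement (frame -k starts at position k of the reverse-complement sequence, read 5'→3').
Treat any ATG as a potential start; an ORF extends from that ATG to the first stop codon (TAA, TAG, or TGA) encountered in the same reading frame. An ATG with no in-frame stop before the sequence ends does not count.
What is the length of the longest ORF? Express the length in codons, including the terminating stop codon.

Reverse complement (5'→3'): TAACCGCATGGATTAAACTAGAGTTGTCCTCAAGAACAATGGTTCTAACATAACTCGGTCGTGAGCATTTGGGATGTACTAAGGCAAGGGTATG
Frame +1: CAT ACC CTT GCC TTA GTA CAT CCC AAA TGC TCA CGA CCG AGT TAT GTT AGA ACC ATT GTT CTT GAG GAC AAC TCT AGT TTA ATC CAT GCG GTT — no ATG→stop ORF.
Frame +2: ATA CCC TTG CCT TAG TAC ATC CCA AAT GCT CAC GAC CGA GTT ATG TTA GAA CCA TTG TTC TTG AGG ACA ACT CTA GTT TAA TCC ATG CGG TTA — ATG at 44, stop TAA at 80 → 39 nt.
Frame +3: TAC CCT TGC CTT AGT ACA TCC CAA ATG CTC ACG ACC GAG TTA TGT TAG AAC CAT TGT TCT TGA GGA CAA CTC TAG TTT AAT CCA TGC GGT — ATG at 27, stop TAG at 48 → 24 nt.
Frame -1: TAA CCG CAT GGA TTA AAC TAG AGT TGT CCT CAA GAA CAA TGG TTC TAA CAT AAC TCG GTC GTG AGC ATT TGG GAT GTA CTA AGG CAA GGG TAT — no ATG→stop ORF.
Frame -2: AAC CGC ATG GAT TAA ACT AGA GTT GTC CTC AAG AAC AAT GGT TCT AAC ATA ACT CGG TCG TGA GCA TTT GGG ATG TAC TAA GGC AAG GGT ATG — ATG at 8, stop TAA at 14 → 9 nt; ATG at 74, stop TAA at 80 → 9 nt.
Frame -3: ACC GCA TGG ATT AAA CTA GAG TTG TCC TCA AGA ACA ATG GTT CTA ACA TAA CTC GGT CGT GAG CAT TTG GGA TGT ACT AAG GCA AGG GTA — ATG at 39, stop TAA at 51 → 15 nt.
Longest: frame +2, positions 44–82, 39 nt = 13 codons = 12 aa. → 13 codons.

13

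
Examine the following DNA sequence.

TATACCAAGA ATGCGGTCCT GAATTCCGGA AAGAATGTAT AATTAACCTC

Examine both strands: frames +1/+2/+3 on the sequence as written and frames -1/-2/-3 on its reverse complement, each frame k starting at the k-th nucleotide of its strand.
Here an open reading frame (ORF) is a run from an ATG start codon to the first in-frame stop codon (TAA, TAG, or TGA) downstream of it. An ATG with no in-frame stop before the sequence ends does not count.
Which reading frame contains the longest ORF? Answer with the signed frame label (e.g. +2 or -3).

+2

Reverse complement (5'→3'): GAGGTTAATTATACATTCTTTCCGGAATTCAGGACCGCATTCTTGGTATA
Frame +1: TAT ACC AAG AAT GCG GTC CTG AAT TCC GGA AAG AAT GTA TAA TTA ACC — no ATG→stop ORF.
Frame +2: ATA CCA AGA ATG CGG TCC TGA ATT CCG GAA AGA ATG TAT AAT TAA CCT — ATG at 11, stop TGA at 20 → 12 nt; ATG at 35, stop TAA at 44 → 12 nt.
Frame +3: TAC CAA GAA TGC GGT CCT GAA TTC CGG AAA GAA TGT ATA ATT AAC CTC — no ATG→stop ORF.
Frame -1: GAG GTT AAT TAT ACA TTC TTT CCG GAA TTC AGG ACC GCA TTC TTG GTA — no ATG→stop ORF.
Frame -2: AGG TTA ATT ATA CAT TCT TTC CGG AAT TCA GGA CCG CAT TCT TGG TAT — no ATG→stop ORF.
Frame -3: GGT TAA TTA TAC ATT CTT TCC GGA ATT CAG GAC CGC ATT CTT GGT ATA — no ATG→stop ORF.
Longest ORF is 12 nt in frame +2 (positions 11–22).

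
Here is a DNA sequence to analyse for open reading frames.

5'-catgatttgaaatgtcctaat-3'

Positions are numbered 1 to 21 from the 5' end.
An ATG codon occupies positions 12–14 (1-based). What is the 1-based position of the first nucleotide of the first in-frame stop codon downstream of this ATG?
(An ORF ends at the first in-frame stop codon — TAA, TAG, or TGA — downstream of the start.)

18

Codons from position 12: ATG (12–14), TCC (15–17), TAA (18–20).
TAA is a stop codon; it begins at position 18.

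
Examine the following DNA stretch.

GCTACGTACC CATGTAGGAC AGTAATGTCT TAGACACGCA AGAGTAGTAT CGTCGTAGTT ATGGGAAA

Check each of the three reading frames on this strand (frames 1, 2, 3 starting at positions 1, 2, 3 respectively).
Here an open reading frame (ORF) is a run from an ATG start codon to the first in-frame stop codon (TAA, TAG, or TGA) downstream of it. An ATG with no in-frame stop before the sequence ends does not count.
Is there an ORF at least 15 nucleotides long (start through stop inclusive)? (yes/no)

Frame 1: GCT ACG TAC CCA TGT AGG ACA GTA ATG TCT TAG ACA CGC AAG AGT AGT ATC GTC GTA GTT ATG GGA — ATG at 25, stop TAG at 31 → 9 nt.
Frame 2: CTA CGT ACC CAT GTA GGA CAG TAA TGT CTT AGA CAC GCA AGA GTA GTA TCG TCG TAG TTA TGG GAA — no ATG→stop ORF.
Frame 3: TAC GTA CCC ATG TAG GAC AGT AAT GTC TTA GAC ACG CAA GAG TAG TAT CGT CGT AGT TAT GGG AAA — ATG at 12, stop TAG at 15 → 6 nt.
Largest ORF found is 9 nucleotides < 15, so no.

no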